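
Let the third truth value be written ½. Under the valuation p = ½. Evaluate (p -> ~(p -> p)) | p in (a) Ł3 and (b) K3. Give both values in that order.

In Ł3: p -> p = ½ -> ½ = ⊤
~(p -> p) = ~⊤ = ⊥
p -> ~(p -> p) = ½ -> ⊥ = ½
(p -> ~(p -> p)) | p = ½ | ½ = ½
In K3: p -> p = ½ -> ½ = ½
~(p -> p) = ~½ = ½
p -> ~(p -> p) = ½ -> ½ = ½
(p -> ~(p -> p)) | p = ½ | ½ = ½

½; ½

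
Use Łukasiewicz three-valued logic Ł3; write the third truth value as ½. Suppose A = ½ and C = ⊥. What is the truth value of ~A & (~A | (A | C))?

½

~A = ~½ = ½
~A = ~½ = ½
A | C = ½ | ⊥ = ½
~A | (A | C) = ½ | ½ = ½
~A & (~A | (A | C)) = ½ & ½ = ½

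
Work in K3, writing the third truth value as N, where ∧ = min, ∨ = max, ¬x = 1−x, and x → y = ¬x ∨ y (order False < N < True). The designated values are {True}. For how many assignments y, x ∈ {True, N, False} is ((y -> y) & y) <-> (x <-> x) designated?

2

Designated under: (y=True, x=True); (y=True, x=False).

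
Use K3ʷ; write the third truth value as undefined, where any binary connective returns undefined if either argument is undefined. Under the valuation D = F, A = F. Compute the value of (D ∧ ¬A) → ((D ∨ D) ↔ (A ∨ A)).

¬A = ¬F = T
D ∧ ¬A = F ∧ T = F
D ∨ D = F ∨ F = F
A ∨ A = F ∨ F = F
(D ∨ D) ↔ (A ∨ A) = F ↔ F = T
(D ∧ ¬A) → ((D ∨ D) ↔ (A ∨ A)) = F → T = T

T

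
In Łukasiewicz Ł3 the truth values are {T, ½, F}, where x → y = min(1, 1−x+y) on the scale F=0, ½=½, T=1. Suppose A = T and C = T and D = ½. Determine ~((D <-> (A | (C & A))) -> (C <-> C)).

C & A = T & T = T
A | (C & A) = T | T = T
D <-> (A | (C & A)) = ½ <-> T = ½  [1 − |½−1|]
C <-> C = T <-> T = T
(D <-> (A | (C & A))) -> (C <-> C) = ½ -> T = T
~((D <-> (A | (C & A))) -> (C <-> C)) = ~T = F

F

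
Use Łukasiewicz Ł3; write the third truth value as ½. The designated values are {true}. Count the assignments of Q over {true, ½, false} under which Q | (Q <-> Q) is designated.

Q=true: true ✓
Q=½: true ✓
Q=false: true ✓

3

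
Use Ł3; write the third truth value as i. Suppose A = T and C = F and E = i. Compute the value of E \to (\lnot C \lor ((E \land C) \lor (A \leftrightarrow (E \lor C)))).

\lnot C = \lnot F = T
E \land C = i \land F = F
E \lor C = i \lor F = i
A \leftrightarrow (E \lor C) = T \leftrightarrow i = i
(E \land C) \lor (A \leftrightarrow (E \lor C)) = F \lor i = i
\lnot C \lor ((E \land C) \lor (A \leftrightarrow (E \lor C))) = T \lor i = T
E \to (\lnot C \lor ((E \land C) \lor (A \leftrightarrow (E \lor C)))) = i \to T = T

T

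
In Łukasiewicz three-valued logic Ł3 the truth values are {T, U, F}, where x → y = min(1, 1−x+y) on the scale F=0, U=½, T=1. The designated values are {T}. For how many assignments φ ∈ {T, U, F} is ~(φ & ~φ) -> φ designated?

2

φ=T: T ✓
φ=U: T ✓
φ=F: F ·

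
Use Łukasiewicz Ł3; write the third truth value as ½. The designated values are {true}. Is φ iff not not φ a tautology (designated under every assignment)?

Yes

Every assignment of φ over {true, ½, false} gives a value in {true}.
In particular, with φ=½: φ iff not not φ = true.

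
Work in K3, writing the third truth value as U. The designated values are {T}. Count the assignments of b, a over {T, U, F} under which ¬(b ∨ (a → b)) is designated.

Designated under: (b=F, a=T).

1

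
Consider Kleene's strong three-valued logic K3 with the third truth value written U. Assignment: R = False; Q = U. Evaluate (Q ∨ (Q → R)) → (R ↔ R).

True

Q → R = U → False = U
Q ∨ (Q → R) = U ∨ U = U
R ↔ R = False ↔ False = True
(Q ∨ (Q → R)) → (R ↔ R) = U → True = True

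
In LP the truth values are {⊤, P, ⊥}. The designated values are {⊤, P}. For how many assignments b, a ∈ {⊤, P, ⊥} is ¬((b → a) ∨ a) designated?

Designated under: (b=⊤, a=P); (b=⊤, a=⊥); (b=P, a=P); (b=P, a=⊥).

4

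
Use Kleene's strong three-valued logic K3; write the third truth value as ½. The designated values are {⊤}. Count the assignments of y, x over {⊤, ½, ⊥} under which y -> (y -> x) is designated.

Of the 9 assignments, 5 give a value in {⊤}.

5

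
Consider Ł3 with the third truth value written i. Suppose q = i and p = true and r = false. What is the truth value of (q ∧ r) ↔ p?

q ∧ r = i ∧ false = false
(q ∧ r) ↔ p = false ↔ true = false

false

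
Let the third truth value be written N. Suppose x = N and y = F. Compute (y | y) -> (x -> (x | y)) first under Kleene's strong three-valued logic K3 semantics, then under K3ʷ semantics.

In Kleene's strong three-valued logic K3: y | y = F | F = F
x | y = N | F = N
x -> (x | y) = N -> N = N
(y | y) -> (x -> (x | y)) = F -> N = T
In K3ʷ: y | y = F | F = F
x | y = N | F = N
x -> (x | y) = N -> N = N  [any arg is the third value ⇒ result is the third value]
(y | y) -> (x -> (x | y)) = F -> N = N
They differ because Kleene's strong three-valued logic K3 and K3ʷ treat N differently under the binary connectives.

T; N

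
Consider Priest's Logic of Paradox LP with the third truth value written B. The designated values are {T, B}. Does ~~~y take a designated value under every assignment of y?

No

Countermodel: y=T gives F, which is not designated.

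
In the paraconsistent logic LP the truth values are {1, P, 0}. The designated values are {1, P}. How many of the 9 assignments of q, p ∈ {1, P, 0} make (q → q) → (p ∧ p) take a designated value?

7

Of the 9 assignments, 7 give a value in {1, P}.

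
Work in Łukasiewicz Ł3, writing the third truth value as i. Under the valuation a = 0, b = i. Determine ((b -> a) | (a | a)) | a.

b -> a = i -> 0 = i  [min(1, 1−½+0)]
a | a = 0 | 0 = 0
(b -> a) | (a | a) = i | 0 = i
((b -> a) | (a | a)) | a = i | 0 = i

i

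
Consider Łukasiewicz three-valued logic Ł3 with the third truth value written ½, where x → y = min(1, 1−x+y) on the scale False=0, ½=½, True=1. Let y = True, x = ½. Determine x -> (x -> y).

x -> y = ½ -> True = True  [min(1, 1−½+1)]
x -> (x -> y) = ½ -> True = True

True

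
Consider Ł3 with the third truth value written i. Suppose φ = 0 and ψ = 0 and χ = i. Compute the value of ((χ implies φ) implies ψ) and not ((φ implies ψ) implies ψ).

i

χ implies φ = i implies 0 = i  [min(1, 1−½+0)]
(χ implies φ) implies ψ = i implies 0 = i
φ implies ψ = 0 implies 0 = 1
(φ implies ψ) implies ψ = 1 implies 0 = 0
not ((φ implies ψ) implies ψ) = not 0 = 1
((χ implies φ) implies ψ) and not ((φ implies ψ) implies ψ) = i and 1 = i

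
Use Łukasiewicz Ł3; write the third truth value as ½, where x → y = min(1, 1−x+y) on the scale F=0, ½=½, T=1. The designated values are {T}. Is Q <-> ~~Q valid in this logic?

Every assignment of Q over {T, ½, F} gives a value in {T}.
In particular, with Q=½: Q <-> ~~Q = T.

Yes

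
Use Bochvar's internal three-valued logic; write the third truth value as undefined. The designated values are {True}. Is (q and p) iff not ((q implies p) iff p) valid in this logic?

No

Countermodel: q=True, p=True gives False, which is not designated.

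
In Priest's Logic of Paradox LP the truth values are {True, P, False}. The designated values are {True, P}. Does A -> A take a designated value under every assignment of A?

Every assignment of A over {True, P, False} gives a value in {True, P}.
In particular, with A=P: A -> A = P.

Yes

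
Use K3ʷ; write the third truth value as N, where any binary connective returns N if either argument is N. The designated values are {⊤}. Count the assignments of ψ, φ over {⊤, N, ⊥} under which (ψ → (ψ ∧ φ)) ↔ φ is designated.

3

Designated under: (ψ=⊤, φ=⊤); (ψ=⊤, φ=⊥); (ψ=⊥, φ=⊤).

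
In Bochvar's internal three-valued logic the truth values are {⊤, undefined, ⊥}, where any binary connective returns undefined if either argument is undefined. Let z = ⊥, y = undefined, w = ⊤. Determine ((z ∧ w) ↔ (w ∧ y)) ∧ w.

undefined

z ∧ w = ⊥ ∧ ⊤ = ⊥
w ∧ y = ⊤ ∧ undefined = undefined
(z ∧ w) ↔ (w ∧ y) = ⊥ ↔ undefined = undefined
((z ∧ w) ↔ (w ∧ y)) ∧ w = undefined ∧ ⊤ = undefined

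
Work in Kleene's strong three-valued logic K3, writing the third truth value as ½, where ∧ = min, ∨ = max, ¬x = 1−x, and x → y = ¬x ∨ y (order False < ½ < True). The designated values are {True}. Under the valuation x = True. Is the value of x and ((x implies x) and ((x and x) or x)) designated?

x implies x = True implies True = True
x and x = True and True = True
(x and x) or x = True or True = True
(x implies x) and ((x and x) or x) = True and True = True
x and ((x implies x) and ((x and x) or x)) = True and True = True
True ∈ {True}.

Yes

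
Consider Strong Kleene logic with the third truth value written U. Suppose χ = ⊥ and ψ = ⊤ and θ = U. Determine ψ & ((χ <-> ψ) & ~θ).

χ <-> ψ = ⊥ <-> ⊤ = ⊥
~θ = ~U = U
(χ <-> ψ) & ~θ = ⊥ & U = ⊥
ψ & ((χ <-> ψ) & ~θ) = ⊤ & ⊥ = ⊥

⊥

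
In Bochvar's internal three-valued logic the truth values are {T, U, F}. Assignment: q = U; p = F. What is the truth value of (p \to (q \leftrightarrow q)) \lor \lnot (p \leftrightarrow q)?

U

q \leftrightarrow q = U \leftrightarrow U = U
p \to (q \leftrightarrow q) = F \to U = U
p \leftrightarrow q = F \leftrightarrow U = U
\lnot (p \leftrightarrow q) = \lnot U = U
(p \to (q \leftrightarrow q)) \lor \lnot (p \leftrightarrow q) = U \lor U = U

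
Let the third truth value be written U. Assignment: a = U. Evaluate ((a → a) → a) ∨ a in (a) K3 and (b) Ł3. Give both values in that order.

In K3: a → a = U → U = U  [¬U ∨ U]
(a → a) → a = U → U = U
((a → a) → a) ∨ a = U ∨ U = U
In Ł3: a → a = U → U = True  [min(1, 1−½+½)]
(a → a) → a = True → U = U
((a → a) → a) ∨ a = U ∨ U = U

U; U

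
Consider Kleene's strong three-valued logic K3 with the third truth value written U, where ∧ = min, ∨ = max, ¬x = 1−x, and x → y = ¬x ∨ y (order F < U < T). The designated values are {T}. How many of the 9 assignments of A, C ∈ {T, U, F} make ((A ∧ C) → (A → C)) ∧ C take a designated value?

Designated under: (A=T, C=T); (A=U, C=T); (A=F, C=T).

3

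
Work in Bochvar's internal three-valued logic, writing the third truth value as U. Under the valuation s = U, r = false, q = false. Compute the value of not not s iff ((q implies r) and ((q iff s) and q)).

not s = not U = U
not not s = not U = U
q implies r = false implies false = true
q iff s = false iff U = U
(q iff s) and q = U and false = U
(q implies r) and ((q iff s) and q) = true and U = U
not not s iff ((q implies r) and ((q iff s) and q)) = U iff U = U

U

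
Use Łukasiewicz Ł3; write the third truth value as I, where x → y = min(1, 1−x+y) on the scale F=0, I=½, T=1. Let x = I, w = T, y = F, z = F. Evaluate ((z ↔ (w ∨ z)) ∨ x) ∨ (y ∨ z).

w ∨ z = T ∨ F = T
z ↔ (w ∨ z) = F ↔ T = F
(z ↔ (w ∨ z)) ∨ x = F ∨ I = I
y ∨ z = F ∨ F = F
((z ↔ (w ∨ z)) ∨ x) ∨ (y ∨ z) = I ∨ F = I

I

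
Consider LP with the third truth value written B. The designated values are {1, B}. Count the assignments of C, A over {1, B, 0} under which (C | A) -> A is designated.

Of the 9 assignments, 8 give a value in {1, B}.

8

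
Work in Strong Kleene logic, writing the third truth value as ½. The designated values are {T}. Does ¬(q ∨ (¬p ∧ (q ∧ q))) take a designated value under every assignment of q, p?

No

Countermodel: q=T, p=T gives F, which is not designated.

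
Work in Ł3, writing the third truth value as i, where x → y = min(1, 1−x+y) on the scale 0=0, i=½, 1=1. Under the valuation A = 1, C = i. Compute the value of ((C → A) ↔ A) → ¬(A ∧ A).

C → A = i → 1 = 1  [min(1, 1−½+1)]
(C → A) ↔ A = 1 ↔ 1 = 1
A ∧ A = 1 ∧ 1 = 1
¬(A ∧ A) = ¬1 = 0
((C → A) ↔ A) → ¬(A ∧ A) = 1 → 0 = 0

0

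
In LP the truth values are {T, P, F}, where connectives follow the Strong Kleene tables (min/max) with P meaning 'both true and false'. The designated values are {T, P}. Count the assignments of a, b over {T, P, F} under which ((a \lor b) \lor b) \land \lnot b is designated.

5

Of the 9 assignments, 5 give a value in {T, P}.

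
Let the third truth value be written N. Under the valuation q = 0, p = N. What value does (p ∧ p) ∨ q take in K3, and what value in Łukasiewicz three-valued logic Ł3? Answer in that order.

In K3: p ∧ p = N ∧ N = N
(p ∧ p) ∨ q = N ∨ 0 = N
In Łukasiewicz three-valued logic Ł3: p ∧ p = N ∧ N = N
(p ∧ p) ∨ q = N ∨ 0 = N

N; N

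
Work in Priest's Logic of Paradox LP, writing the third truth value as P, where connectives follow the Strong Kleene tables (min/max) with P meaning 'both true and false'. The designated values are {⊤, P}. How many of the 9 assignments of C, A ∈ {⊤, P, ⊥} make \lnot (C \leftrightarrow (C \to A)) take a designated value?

8

Of the 9 assignments, 8 give a value in {⊤, P}.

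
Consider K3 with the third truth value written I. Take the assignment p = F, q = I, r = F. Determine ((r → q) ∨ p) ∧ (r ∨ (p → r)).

r → q = F → I = T  [¬F ∨ I]
(r → q) ∨ p = T ∨ F = T
p → r = F → F = T
r ∨ (p → r) = F ∨ T = T
((r → q) ∨ p) ∧ (r ∨ (p → r)) = T ∧ T = T

T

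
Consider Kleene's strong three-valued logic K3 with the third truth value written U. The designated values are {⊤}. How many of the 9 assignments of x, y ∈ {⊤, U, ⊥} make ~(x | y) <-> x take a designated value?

Designated under: (x=⊥, y=⊤).

1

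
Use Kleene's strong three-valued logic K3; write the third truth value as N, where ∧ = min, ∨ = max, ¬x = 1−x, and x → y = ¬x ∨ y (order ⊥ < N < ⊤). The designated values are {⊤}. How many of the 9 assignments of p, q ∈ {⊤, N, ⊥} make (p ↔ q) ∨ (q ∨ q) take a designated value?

4

Designated under: (p=⊤, q=⊤); (p=N, q=⊤); (p=⊥, q=⊤); (p=⊥, q=⊥).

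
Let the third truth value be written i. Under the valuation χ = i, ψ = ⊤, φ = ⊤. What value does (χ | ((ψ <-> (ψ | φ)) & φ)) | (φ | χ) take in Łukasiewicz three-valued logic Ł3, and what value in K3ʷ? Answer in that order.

⊤; i

In Łukasiewicz three-valued logic Ł3: ψ | φ = ⊤ | ⊤ = ⊤
ψ <-> (ψ | φ) = ⊤ <-> ⊤ = ⊤
(ψ <-> (ψ | φ)) & φ = ⊤ & ⊤ = ⊤
χ | ((ψ <-> (ψ | φ)) & φ) = i | ⊤ = ⊤
φ | χ = ⊤ | i = ⊤
(χ | ((ψ <-> (ψ | φ)) & φ)) | (φ | χ) = ⊤ | ⊤ = ⊤
In K3ʷ: ψ | φ = ⊤ | ⊤ = ⊤
ψ <-> (ψ | φ) = ⊤ <-> ⊤ = ⊤
(ψ <-> (ψ | φ)) & φ = ⊤ & ⊤ = ⊤
χ | ((ψ <-> (ψ | φ)) & φ) = i | ⊤ = i
φ | χ = ⊤ | i = i
(χ | ((ψ <-> (ψ | φ)) & φ)) | (φ | χ) = i | i = i
They differ because Łukasiewicz three-valued logic Ł3 and K3ʷ treat i differently under the binary connectives.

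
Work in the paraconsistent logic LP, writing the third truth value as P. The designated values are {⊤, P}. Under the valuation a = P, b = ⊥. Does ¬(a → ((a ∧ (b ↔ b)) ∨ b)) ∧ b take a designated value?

b ↔ b = ⊥ ↔ ⊥ = ⊤
a ∧ (b ↔ b) = P ∧ ⊤ = P
(a ∧ (b ↔ b)) ∨ b = P ∨ ⊥ = P
a → ((a ∧ (b ↔ b)) ∨ b) = P → P = P  [¬P ∨ P]
¬(a → ((a ∧ (b ↔ b)) ∨ b)) = ¬P = P
¬(a → ((a ∧ (b ↔ b)) ∨ b)) ∧ b = P ∧ ⊥ = ⊥
⊥ ∉ {⊤, P}.

No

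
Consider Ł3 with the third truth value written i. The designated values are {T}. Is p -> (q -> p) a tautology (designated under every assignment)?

Every assignment of p, q over {T, i, F} gives a value in {T}.
In particular, with p=i, q=i: p -> (q -> p) = T.

Yes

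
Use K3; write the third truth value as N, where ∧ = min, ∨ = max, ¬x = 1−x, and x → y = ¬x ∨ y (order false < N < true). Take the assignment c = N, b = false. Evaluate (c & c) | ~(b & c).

true

c & c = N & N = N
b & c = false & N = false
~(b & c) = ~false = true
(c & c) | ~(b & c) = N | true = true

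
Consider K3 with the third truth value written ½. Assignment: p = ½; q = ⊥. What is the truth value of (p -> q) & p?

½

p -> q = ½ -> ⊥ = ½
(p -> q) & p = ½ & ½ = ½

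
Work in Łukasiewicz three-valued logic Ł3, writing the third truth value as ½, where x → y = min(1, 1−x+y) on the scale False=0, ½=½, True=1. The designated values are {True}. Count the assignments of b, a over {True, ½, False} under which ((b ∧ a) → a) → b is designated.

3

Designated under: (b=True, a=True); (b=True, a=½); (b=True, a=False).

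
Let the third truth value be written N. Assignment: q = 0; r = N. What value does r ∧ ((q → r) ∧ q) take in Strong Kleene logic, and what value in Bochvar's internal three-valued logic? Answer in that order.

In Strong Kleene logic: q → r = 0 → N = 1  [¬0 ∨ N]
(q → r) ∧ q = 1 ∧ 0 = 0
r ∧ ((q → r) ∧ q) = N ∧ 0 = 0
In Bochvar's internal three-valued logic: q → r = 0 → N = N  [any arg is the third value ⇒ result is the third value]
(q → r) ∧ q = N ∧ 0 = N
r ∧ ((q → r) ∧ q) = N ∧ N = N
They differ because Strong Kleene logic and Bochvar's internal three-valued logic treat N differently under the binary connectives.

0; N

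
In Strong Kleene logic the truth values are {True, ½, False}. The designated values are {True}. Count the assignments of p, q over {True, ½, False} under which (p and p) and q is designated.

1

Designated under: (p=True, q=True).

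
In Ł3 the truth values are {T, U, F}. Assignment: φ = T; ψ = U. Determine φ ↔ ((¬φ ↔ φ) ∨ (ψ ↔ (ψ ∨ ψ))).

¬φ = ¬T = F
¬φ ↔ φ = F ↔ T = F
ψ ∨ ψ = U ∨ U = U
ψ ↔ (ψ ∨ ψ) = U ↔ U = T  [1 − |½−½|]
(¬φ ↔ φ) ∨ (ψ ↔ (ψ ∨ ψ)) = F ∨ T = T
φ ↔ ((¬φ ↔ φ) ∨ (ψ ↔ (ψ ∨ ψ))) = T ↔ T = T

T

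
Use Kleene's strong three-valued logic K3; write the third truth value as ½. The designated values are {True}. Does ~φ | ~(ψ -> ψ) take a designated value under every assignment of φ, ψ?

Countermodel: φ=True, ψ=True gives False, which is not designated.

No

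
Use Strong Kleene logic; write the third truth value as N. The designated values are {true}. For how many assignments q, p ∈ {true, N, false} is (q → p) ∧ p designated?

3

Designated under: (q=true, p=true); (q=N, p=true); (q=false, p=true).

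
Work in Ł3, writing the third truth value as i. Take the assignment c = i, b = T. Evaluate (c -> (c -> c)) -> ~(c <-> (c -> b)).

c -> c = i -> i = T  [min(1, 1−½+½)]
c -> (c -> c) = i -> T = T
c -> b = i -> T = T
c <-> (c -> b) = i <-> T = i
~(c <-> (c -> b)) = ~i = i
(c -> (c -> c)) -> ~(c <-> (c -> b)) = T -> i = i

i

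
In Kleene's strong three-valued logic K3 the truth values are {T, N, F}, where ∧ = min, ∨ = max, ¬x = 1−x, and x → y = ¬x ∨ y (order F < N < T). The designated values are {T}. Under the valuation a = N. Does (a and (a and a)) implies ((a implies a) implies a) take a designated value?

a and a = N and N = N
a and (a and a) = N and N = N
a implies a = N implies N = N  [not N or N]
(a implies a) implies a = N implies N = N
(a and (a and a)) implies ((a implies a) implies a) = N implies N = N
N ∉ {T}.

No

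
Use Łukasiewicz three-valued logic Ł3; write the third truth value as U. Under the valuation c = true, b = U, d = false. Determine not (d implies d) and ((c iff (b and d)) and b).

false

d implies d = false implies false = true
not (d implies d) = not true = false
b and d = U and false = false
c iff (b and d) = true iff false = false
(c iff (b and d)) and b = false and U = false
not (d implies d) and ((c iff (b and d)) and b) = false and false = false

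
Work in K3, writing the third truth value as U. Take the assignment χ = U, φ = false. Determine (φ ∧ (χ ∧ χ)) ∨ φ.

χ ∧ χ = U ∧ U = U
φ ∧ (χ ∧ χ) = false ∧ U = false
(φ ∧ (χ ∧ χ)) ∨ φ = false ∨ false = false

false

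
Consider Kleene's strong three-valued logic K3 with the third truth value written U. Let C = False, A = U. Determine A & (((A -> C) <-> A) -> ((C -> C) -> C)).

U

A -> C = U -> False = U
(A -> C) <-> A = U <-> U = U
C -> C = False -> False = True
(C -> C) -> C = True -> False = False
((A -> C) <-> A) -> ((C -> C) -> C) = U -> False = U
A & (((A -> C) <-> A) -> ((C -> C) -> C)) = U & U = U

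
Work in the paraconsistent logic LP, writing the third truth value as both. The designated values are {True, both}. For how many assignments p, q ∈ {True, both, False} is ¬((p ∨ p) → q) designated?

4

Designated under: (p=True, q=both); (p=True, q=False); (p=both, q=both); (p=both, q=False).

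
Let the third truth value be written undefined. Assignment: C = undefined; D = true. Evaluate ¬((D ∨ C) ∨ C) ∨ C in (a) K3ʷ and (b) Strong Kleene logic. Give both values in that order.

undefined; undefined

In K3ʷ: D ∨ C = true ∨ undefined = undefined
(D ∨ C) ∨ C = undefined ∨ undefined = undefined
¬((D ∨ C) ∨ C) = ¬undefined = undefined
¬((D ∨ C) ∨ C) ∨ C = undefined ∨ undefined = undefined
In Strong Kleene logic: D ∨ C = true ∨ undefined = true
(D ∨ C) ∨ C = true ∨ undefined = true
¬((D ∨ C) ∨ C) = ¬true = false
¬((D ∨ C) ∨ C) ∨ C = false ∨ undefined = undefined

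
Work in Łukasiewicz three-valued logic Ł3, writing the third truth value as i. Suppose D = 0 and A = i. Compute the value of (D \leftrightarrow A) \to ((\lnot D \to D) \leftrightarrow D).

D \leftrightarrow A = 0 \leftrightarrow i = i
\lnot D = \lnot 0 = 1
\lnot D \to D = 1 \to 0 = 0
(\lnot D \to D) \leftrightarrow D = 0 \leftrightarrow 0 = 1
(D \leftrightarrow A) \to ((\lnot D \to D) \leftrightarrow D) = i \to 1 = 1

1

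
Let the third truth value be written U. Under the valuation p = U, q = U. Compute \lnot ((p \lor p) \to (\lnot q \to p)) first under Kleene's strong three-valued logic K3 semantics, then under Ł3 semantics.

In Kleene's strong three-valued logic K3: p \lor p = U \lor U = U
\lnot q = \lnot U = U
\lnot q \to p = U \to U = U  [\lnot U \lor U]
(p \lor p) \to (\lnot q \to p) = U \to U = U
\lnot ((p \lor p) \to (\lnot q \to p)) = \lnot U = U
In Ł3: p \lor p = U \lor U = U
\lnot q = \lnot U = U
\lnot q \to p = U \to U = 1  [min(1, 1−½+½)]
(p \lor p) \to (\lnot q \to p) = U \to 1 = 1
\lnot ((p \lor p) \to (\lnot q \to p)) = \lnot 1 = 0
They differ because Kleene's strong three-valued logic K3 and Ł3 treat U differently under implication.

U; 0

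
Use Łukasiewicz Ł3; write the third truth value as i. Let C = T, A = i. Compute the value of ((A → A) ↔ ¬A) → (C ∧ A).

T

A → A = i → i = T  [min(1, 1−½+½)]
¬A = ¬i = i
(A → A) ↔ ¬A = T ↔ i = i
C ∧ A = T ∧ i = i
((A → A) ↔ ¬A) → (C ∧ A) = i → i = T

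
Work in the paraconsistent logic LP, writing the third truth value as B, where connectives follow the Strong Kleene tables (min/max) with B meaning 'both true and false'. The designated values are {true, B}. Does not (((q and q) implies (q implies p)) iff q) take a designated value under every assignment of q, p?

No

Countermodel: q=true, p=true gives false, which is not designated.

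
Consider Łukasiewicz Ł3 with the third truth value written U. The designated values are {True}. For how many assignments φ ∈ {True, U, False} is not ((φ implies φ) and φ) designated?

1

φ=True: False ·
φ=U: U ·
φ=False: True ✓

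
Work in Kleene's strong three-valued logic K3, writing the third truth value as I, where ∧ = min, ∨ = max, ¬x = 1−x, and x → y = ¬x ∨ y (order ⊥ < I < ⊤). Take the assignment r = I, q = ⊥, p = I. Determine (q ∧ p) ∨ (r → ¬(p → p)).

I

q ∧ p = ⊥ ∧ I = ⊥
p → p = I → I = I  [¬I ∨ I]
¬(p → p) = ¬I = I
r → ¬(p → p) = I → I = I
(q ∧ p) ∨ (r → ¬(p → p)) = ⊥ ∨ I = I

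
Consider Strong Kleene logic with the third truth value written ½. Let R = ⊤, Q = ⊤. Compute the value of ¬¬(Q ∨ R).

⊤

Q ∨ R = ⊤ ∨ ⊤ = ⊤
¬(Q ∨ R) = ¬⊤ = ⊥
¬¬(Q ∨ R) = ¬⊥ = ⊤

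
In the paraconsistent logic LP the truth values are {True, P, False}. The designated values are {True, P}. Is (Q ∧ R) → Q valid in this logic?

Yes

Every assignment of Q, R over {True, P, False} gives a value in {True, P}.
In particular, with Q=P, R=P: (Q ∧ R) → Q = P.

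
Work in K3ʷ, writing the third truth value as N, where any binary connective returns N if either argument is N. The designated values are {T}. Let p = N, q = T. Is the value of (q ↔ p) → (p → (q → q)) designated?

No

q ↔ p = T ↔ N = N
q → q = T → T = T
p → (q → q) = N → T = N  [any arg is the third value ⇒ result is the third value]
(q ↔ p) → (p → (q → q)) = N → N = N
N ∉ {T}.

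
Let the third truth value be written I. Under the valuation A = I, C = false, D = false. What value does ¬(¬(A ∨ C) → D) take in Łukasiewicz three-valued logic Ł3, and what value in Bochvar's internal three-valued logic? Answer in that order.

In Łukasiewicz three-valued logic Ł3: A ∨ C = I ∨ false = I
¬(A ∨ C) = ¬I = I
¬(A ∨ C) → D = I → false = I  [min(1, 1−½+0)]
¬(¬(A ∨ C) → D) = ¬I = I
In Bochvar's internal three-valued logic: A ∨ C = I ∨ false = I
¬(A ∨ C) = ¬I = I
¬(A ∨ C) → D = I → false = I
¬(¬(A ∨ C) → D) = ¬I = I

I; I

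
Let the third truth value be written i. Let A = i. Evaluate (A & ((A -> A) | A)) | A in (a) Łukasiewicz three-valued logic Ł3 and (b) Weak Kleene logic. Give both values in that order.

i; i

In Łukasiewicz three-valued logic Ł3: A -> A = i -> i = true
(A -> A) | A = true | i = true
A & ((A -> A) | A) = i & true = i
(A & ((A -> A) | A)) | A = i | i = i
In Weak Kleene logic: A -> A = i -> i = i
(A -> A) | A = i | i = i
A & ((A -> A) | A) = i & i = i
(A & ((A -> A) | A)) | A = i | i = i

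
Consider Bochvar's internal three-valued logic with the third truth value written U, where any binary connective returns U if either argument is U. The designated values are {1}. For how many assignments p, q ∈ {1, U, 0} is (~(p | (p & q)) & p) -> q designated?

4

Designated under: (p=1, q=1); (p=1, q=0); (p=0, q=1); (p=0, q=0).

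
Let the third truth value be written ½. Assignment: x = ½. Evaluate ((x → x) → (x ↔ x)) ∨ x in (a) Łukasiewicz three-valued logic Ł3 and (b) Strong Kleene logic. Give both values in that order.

true; ½

In Łukasiewicz three-valued logic Ł3: x → x = ½ → ½ = true
x ↔ x = ½ ↔ ½ = true
(x → x) → (x ↔ x) = true → true = true
((x → x) → (x ↔ x)) ∨ x = true ∨ ½ = true
In Strong Kleene logic: x → x = ½ → ½ = ½  [¬½ ∨ ½]
x ↔ x = ½ ↔ ½ = ½
(x → x) → (x ↔ x) = ½ → ½ = ½
((x → x) → (x ↔ x)) ∨ x = ½ ∨ ½ = ½
They differ because Łukasiewicz three-valued logic Ł3 and Strong Kleene logic treat ½ differently under implication.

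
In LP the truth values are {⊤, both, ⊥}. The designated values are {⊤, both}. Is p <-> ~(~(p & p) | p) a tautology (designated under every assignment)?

Countermodel: p=⊤ gives ⊥, which is not designated.

No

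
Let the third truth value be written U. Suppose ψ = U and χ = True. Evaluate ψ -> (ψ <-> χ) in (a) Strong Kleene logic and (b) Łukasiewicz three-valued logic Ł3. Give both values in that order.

In Strong Kleene logic: ψ <-> χ = U <-> True = U
ψ -> (ψ <-> χ) = U -> U = U  [~U | U]
In Łukasiewicz three-valued logic Ł3: ψ <-> χ = U <-> True = U  [1 − |½−1|]
ψ -> (ψ <-> χ) = U -> U = True
They differ because Strong Kleene logic and Łukasiewicz three-valued logic Ł3 treat U differently under implication.

U; True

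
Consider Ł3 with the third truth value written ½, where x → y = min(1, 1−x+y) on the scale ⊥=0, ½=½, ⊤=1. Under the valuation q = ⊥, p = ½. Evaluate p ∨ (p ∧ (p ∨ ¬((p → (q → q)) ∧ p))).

q → q = ⊥ → ⊥ = ⊤
p → (q → q) = ½ → ⊤ = ⊤
(p → (q → q)) ∧ p = ⊤ ∧ ½ = ½
¬((p → (q → q)) ∧ p) = ¬½ = ½
p ∨ ¬((p → (q → q)) ∧ p) = ½ ∨ ½ = ½
p ∧ (p ∨ ¬((p → (q → q)) ∧ p)) = ½ ∧ ½ = ½
p ∨ (p ∧ (p ∨ ¬((p → (q → q)) ∧ p))) = ½ ∨ ½ = ½

½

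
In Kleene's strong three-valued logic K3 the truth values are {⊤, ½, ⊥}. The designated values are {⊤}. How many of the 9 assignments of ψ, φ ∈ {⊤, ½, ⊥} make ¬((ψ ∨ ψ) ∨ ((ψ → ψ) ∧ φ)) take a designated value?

1

Designated under: (ψ=⊥, φ=⊥).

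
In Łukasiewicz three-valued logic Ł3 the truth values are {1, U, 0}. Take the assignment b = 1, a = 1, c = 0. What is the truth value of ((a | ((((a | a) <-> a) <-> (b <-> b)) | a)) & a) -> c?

0

a | a = 1 | 1 = 1
(a | a) <-> a = 1 <-> 1 = 1
b <-> b = 1 <-> 1 = 1
((a | a) <-> a) <-> (b <-> b) = 1 <-> 1 = 1
(((a | a) <-> a) <-> (b <-> b)) | a = 1 | 1 = 1
a | ((((a | a) <-> a) <-> (b <-> b)) | a) = 1 | 1 = 1
(a | ((((a | a) <-> a) <-> (b <-> b)) | a)) & a = 1 & 1 = 1
((a | ((((a | a) <-> a) <-> (b <-> b)) | a)) & a) -> c = 1 -> 0 = 0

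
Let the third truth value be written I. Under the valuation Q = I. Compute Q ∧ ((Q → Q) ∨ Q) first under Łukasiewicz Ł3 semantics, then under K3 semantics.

I; I

In Łukasiewicz Ł3: Q → Q = I → I = True  [min(1, 1−½+½)]
(Q → Q) ∨ Q = True ∨ I = True
Q ∧ ((Q → Q) ∨ Q) = I ∧ True = I
In K3: Q → Q = I → I = I  [¬I ∨ I]
(Q → Q) ∨ Q = I ∨ I = I
Q ∧ ((Q → Q) ∨ Q) = I ∧ I = I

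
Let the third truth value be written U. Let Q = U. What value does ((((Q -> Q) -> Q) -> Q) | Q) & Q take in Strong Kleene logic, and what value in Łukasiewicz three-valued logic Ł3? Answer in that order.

U; U

In Strong Kleene logic: Q -> Q = U -> U = U  [~U | U]
(Q -> Q) -> Q = U -> U = U
((Q -> Q) -> Q) -> Q = U -> U = U
(((Q -> Q) -> Q) -> Q) | Q = U | U = U
((((Q -> Q) -> Q) -> Q) | Q) & Q = U & U = U
In Łukasiewicz three-valued logic Ł3: Q -> Q = U -> U = ⊤
(Q -> Q) -> Q = ⊤ -> U = U
((Q -> Q) -> Q) -> Q = U -> U = ⊤
(((Q -> Q) -> Q) -> Q) | Q = ⊤ | U = ⊤
((((Q -> Q) -> Q) -> Q) | Q) & Q = ⊤ & U = U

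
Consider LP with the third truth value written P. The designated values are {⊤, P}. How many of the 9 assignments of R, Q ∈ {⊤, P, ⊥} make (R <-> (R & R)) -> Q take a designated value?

7

Of the 9 assignments, 7 give a value in {⊤, P}.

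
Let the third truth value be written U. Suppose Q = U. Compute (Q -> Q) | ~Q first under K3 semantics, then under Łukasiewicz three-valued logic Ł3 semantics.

In K3: Q -> Q = U -> U = U  [~U | U]
~Q = ~U = U
(Q -> Q) | ~Q = U | U = U
In Łukasiewicz three-valued logic Ł3: Q -> Q = U -> U = T  [min(1, 1−½+½)]
~Q = ~U = U
(Q -> Q) | ~Q = T | U = T
They differ because K3 and Łukasiewicz three-valued logic Ł3 treat U differently under implication.

U; T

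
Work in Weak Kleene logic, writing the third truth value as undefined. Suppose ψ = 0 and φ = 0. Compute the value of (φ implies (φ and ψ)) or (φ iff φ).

1

φ and ψ = 0 and 0 = 0
φ implies (φ and ψ) = 0 implies 0 = 1
φ iff φ = 0 iff 0 = 1
(φ implies (φ and ψ)) or (φ iff φ) = 1 or 1 = 1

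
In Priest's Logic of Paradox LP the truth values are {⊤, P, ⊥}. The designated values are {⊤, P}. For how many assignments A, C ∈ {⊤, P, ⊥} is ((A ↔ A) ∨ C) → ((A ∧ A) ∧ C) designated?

Of the 9 assignments, 5 give a value in {⊤, P}.

5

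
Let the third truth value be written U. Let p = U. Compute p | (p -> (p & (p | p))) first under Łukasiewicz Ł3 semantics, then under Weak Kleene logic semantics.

In Łukasiewicz Ł3: p | p = U | U = U
p & (p | p) = U & U = U
p -> (p & (p | p)) = U -> U = ⊤  [min(1, 1−½+½)]
p | (p -> (p & (p | p))) = U | ⊤ = ⊤
In Weak Kleene logic: p | p = U | U = U
p & (p | p) = U & U = U
p -> (p & (p | p)) = U -> U = U  [any arg is the third value ⇒ result is the third value]
p | (p -> (p & (p | p))) = U | U = U
They differ because Łukasiewicz Ł3 and Weak Kleene logic treat U differently under the binary connectives.

⊤; U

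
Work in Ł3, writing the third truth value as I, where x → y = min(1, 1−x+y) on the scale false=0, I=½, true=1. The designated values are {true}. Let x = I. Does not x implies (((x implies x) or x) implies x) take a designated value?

Yes

not x = not I = I
x implies x = I implies I = true
(x implies x) or x = true or I = true
((x implies x) or x) implies x = true implies I = I
not x implies (((x implies x) or x) implies x) = I implies I = true
true ∈ {true}.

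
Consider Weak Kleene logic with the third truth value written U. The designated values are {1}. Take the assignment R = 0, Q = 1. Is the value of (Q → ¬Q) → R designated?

Yes

¬Q = ¬1 = 0
Q → ¬Q = 1 → 0 = 0
(Q → ¬Q) → R = 0 → 0 = 1
1 ∈ {1}.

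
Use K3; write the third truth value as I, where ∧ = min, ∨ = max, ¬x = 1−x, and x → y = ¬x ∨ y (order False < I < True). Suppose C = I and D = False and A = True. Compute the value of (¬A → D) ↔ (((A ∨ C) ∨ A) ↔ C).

I

¬A = ¬True = False
¬A → D = False → False = True
A ∨ C = True ∨ I = True
(A ∨ C) ∨ A = True ∨ True = True
((A ∨ C) ∨ A) ↔ C = True ↔ I = I
(¬A → D) ↔ (((A ∨ C) ∨ A) ↔ C) = True ↔ I = I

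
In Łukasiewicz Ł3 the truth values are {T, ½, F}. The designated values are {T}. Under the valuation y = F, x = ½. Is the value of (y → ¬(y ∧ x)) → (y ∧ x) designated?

y ∧ x = F ∧ ½ = F
¬(y ∧ x) = ¬F = T
y → ¬(y ∧ x) = F → T = T
y ∧ x = F ∧ ½ = F
(y → ¬(y ∧ x)) → (y ∧ x) = T → F = F
F ∉ {T}.

No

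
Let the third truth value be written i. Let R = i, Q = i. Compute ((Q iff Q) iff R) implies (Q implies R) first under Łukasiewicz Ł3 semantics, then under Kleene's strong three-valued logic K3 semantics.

True; i

In Łukasiewicz Ł3: Q iff Q = i iff i = True  [1 − |½−½|]
(Q iff Q) iff R = True iff i = i
Q implies R = i implies i = True
((Q iff Q) iff R) implies (Q implies R) = i implies True = True
In Kleene's strong three-valued logic K3: Q iff Q = i iff i = i
(Q iff Q) iff R = i iff i = i
Q implies R = i implies i = i  [not i or i]
((Q iff Q) iff R) implies (Q implies R) = i implies i = i
They differ because Łukasiewicz Ł3 and Kleene's strong three-valued logic K3 treat i differently under implication.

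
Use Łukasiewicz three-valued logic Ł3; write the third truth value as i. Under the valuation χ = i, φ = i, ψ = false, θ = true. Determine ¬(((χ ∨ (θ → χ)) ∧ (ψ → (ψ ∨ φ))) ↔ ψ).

θ → χ = true → i = i  [min(1, 1−1+½)]
χ ∨ (θ → χ) = i ∨ i = i
ψ ∨ φ = false ∨ i = i
ψ → (ψ ∨ φ) = false → i = true
(χ ∨ (θ → χ)) ∧ (ψ → (ψ ∨ φ)) = i ∧ true = i
((χ ∨ (θ → χ)) ∧ (ψ → (ψ ∨ φ))) ↔ ψ = i ↔ false = i
¬(((χ ∨ (θ → χ)) ∧ (ψ → (ψ ∨ φ))) ↔ ψ) = ¬i = i

i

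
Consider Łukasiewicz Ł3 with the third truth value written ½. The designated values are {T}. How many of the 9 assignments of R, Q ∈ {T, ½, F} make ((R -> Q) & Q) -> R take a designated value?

6

Of the 9 assignments, 6 give a value in {T}.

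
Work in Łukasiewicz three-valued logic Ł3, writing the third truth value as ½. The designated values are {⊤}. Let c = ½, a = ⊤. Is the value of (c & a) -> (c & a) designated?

Yes

c & a = ½ & ⊤ = ½
c & a = ½ & ⊤ = ½
(c & a) -> (c & a) = ½ -> ½ = ⊤
⊤ ∈ {⊤}.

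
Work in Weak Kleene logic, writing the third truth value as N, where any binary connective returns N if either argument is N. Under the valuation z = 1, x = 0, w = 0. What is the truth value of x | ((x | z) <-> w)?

0

x | z = 0 | 1 = 1
(x | z) <-> w = 1 <-> 0 = 0
x | ((x | z) <-> w) = 0 | 0 = 0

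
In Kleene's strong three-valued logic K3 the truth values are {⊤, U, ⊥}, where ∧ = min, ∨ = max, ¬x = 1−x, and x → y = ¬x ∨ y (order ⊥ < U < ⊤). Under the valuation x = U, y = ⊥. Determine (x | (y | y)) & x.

y | y = ⊥ | ⊥ = ⊥
x | (y | y) = U | ⊥ = U
(x | (y | y)) & x = U & U = U

U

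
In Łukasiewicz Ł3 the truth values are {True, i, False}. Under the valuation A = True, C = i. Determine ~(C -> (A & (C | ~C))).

~C = ~i = i
C | ~C = i | i = i
A & (C | ~C) = True & i = i
C -> (A & (C | ~C)) = i -> i = True  [min(1, 1−½+½)]
~(C -> (A & (C | ~C))) = ~True = False

False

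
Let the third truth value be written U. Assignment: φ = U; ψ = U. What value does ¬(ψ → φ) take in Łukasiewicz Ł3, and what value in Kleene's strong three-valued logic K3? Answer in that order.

F; U

In Łukasiewicz Ł3: ψ → φ = U → U = T  [min(1, 1−½+½)]
¬(ψ → φ) = ¬T = F
In Kleene's strong three-valued logic K3: ψ → φ = U → U = U
¬(ψ → φ) = ¬U = U
They differ because Łukasiewicz Ł3 and Kleene's strong three-valued logic K3 treat U differently under implication.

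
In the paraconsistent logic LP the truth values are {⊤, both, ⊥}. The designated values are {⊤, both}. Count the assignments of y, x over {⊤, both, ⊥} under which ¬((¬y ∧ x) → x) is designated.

Designated under: (y=both, x=both); (y=⊥, x=both).

2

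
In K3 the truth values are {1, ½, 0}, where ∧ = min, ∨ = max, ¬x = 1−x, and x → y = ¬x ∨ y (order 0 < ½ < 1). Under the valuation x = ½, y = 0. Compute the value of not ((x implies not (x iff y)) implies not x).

x iff y = ½ iff 0 = ½
not (x iff y) = not ½ = ½
x implies not (x iff y) = ½ implies ½ = ½
not x = not ½ = ½
(x implies not (x iff y)) implies not x = ½ implies ½ = ½
not ((x implies not (x iff y)) implies not x) = not ½ = ½

½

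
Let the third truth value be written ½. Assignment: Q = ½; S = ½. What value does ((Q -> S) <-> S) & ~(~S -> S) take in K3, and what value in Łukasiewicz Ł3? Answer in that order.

½; False

In K3: Q -> S = ½ -> ½ = ½  [~½ | ½]
(Q -> S) <-> S = ½ <-> ½ = ½
~S = ~½ = ½
~S -> S = ½ -> ½ = ½
~(~S -> S) = ~½ = ½
((Q -> S) <-> S) & ~(~S -> S) = ½ & ½ = ½
In Łukasiewicz Ł3: Q -> S = ½ -> ½ = True  [min(1, 1−½+½)]
(Q -> S) <-> S = True <-> ½ = ½
~S = ~½ = ½
~S -> S = ½ -> ½ = True
~(~S -> S) = ~True = False
((Q -> S) <-> S) & ~(~S -> S) = ½ & False = False
They differ because K3 and Łukasiewicz Ł3 treat ½ differently under implication.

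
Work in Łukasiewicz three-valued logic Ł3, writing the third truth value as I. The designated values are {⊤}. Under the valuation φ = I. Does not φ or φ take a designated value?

not φ = not I = I
not φ or φ = I or I = I
I ∉ {⊤}.

No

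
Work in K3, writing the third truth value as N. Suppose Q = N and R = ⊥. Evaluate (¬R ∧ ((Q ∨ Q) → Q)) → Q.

¬R = ¬⊥ = ⊤
Q ∨ Q = N ∨ N = N
(Q ∨ Q) → Q = N → N = N
¬R ∧ ((Q ∨ Q) → Q) = ⊤ ∧ N = N
(¬R ∧ ((Q ∨ Q) → Q)) → Q = N → N = N

N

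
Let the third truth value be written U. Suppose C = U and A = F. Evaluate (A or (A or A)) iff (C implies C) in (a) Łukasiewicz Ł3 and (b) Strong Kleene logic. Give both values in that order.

F; U

In Łukasiewicz Ł3: A or A = F or F = F
A or (A or A) = F or F = F
C implies C = U implies U = T  [min(1, 1−½+½)]
(A or (A or A)) iff (C implies C) = F iff T = F
In Strong Kleene logic: A or A = F or F = F
A or (A or A) = F or F = F
C implies C = U implies U = U  [not U or U]
(A or (A or A)) iff (C implies C) = F iff U = U
They differ because Łukasiewicz Ł3 and Strong Kleene logic treat U differently under implication.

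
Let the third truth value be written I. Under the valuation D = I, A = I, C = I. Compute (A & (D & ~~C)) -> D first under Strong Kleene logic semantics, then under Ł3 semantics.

In Strong Kleene logic: ~C = ~I = I
~~C = ~I = I
D & ~~C = I & I = I
A & (D & ~~C) = I & I = I
(A & (D & ~~C)) -> D = I -> I = I  [~I | I]
In Ł3: ~C = ~I = I
~~C = ~I = I
D & ~~C = I & I = I
A & (D & ~~C) = I & I = I
(A & (D & ~~C)) -> D = I -> I = 1
They differ because Strong Kleene logic and Ł3 treat I differently under implication.

I; 1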